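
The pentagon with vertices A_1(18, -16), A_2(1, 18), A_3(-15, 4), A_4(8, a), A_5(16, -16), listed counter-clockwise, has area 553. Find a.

Write out the shoelace sum; only the two edges meeting at A_4 involve a:
2·Area = [((-15)·a − 8·4) + (8·(-16) − 16·a)] + 646
       = -31·a + 486 = 1106
⇒ a = -20.

-20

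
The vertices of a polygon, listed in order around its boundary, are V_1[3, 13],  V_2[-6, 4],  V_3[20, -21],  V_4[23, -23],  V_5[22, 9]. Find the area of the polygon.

Apply Gauss's area formula: 2A = Σ (x_i·y_{i+1} − x_{i+1}·y_i), indices taken mod 5.
Σ = (90) + (46) + (23) + (713) + (259) = 1131
Area = |Σ|/2 = 565.5.

565.5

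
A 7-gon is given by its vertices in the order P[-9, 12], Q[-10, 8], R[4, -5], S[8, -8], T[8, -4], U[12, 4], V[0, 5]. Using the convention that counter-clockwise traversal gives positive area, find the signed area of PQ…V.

P→Q: (-9)(8) − (-10)(12) = 48
Q→R: (-10)(-5) − (4)(8) = 18
R→S: (4)(-8) − (8)(-5) = 8
S→T: (8)(-4) − (8)(-8) = 32
T→U: (8)(4) − (12)(-4) = 80
U→V: (12)(5) − (0)(4) = 60
V→P: (0)(12) − (-9)(5) = 45
Σ = 291
Signed area = Σ/2 = 145.5 (positive ⇒ counter-clockwise traversal).

145.5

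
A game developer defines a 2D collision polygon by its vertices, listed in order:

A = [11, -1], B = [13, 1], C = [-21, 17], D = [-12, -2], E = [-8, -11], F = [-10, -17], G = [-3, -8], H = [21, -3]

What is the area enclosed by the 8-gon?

436

Σ = (24) + (242) + (246) + (116) + (26) + (29) + (177) + (12) = 872
Area = |Σ|/2 = 436.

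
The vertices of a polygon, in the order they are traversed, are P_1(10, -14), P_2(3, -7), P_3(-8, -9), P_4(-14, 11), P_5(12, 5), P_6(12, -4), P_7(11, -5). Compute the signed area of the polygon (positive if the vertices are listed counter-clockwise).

Apply Gauss's area formula: 2A = Σ (x_i·y_{i+1} − x_{i+1}·y_i), indices taken mod 7.
Cross-terms: -28, -83, -214, -202, -108, -16, -104  ⇒  Σ = -755
Signed area = Σ/2 = -377.5 (negative ⇒ clockwise traversal).

-377.5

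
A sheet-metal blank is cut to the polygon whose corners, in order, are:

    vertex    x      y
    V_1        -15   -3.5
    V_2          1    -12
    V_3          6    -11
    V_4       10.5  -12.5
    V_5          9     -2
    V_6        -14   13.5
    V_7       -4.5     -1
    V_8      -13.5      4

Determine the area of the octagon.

310.25

Apply the shoelace formula: 2A = Σ (x_i·y_{i+1} − x_{i+1}·y_i), indices taken mod 8.
V_1→V_2: (-15)(-12) − (1)(-3.5) = 183.5
V_2→V_3: (1)(-11) − (6)(-12) = 61
V_3→V_4: (6)(-12.5) − (10.5)(-11) = 40.5
V_4→V_5: (10.5)(-2) − (9)(-12.5) = 91.5
V_5→V_6: (9)(13.5) − (-14)(-2) = 93.5
V_6→V_7: (-14)(-1) − (-4.5)(13.5) = 74.75
V_7→V_8: (-4.5)(4) − (-13.5)(-1) = -31.5
V_8→V_1: (-13.5)(-3.5) − (-15)(4) = 107.25
Σ = 620.5
Area = |Σ|/2 = 310.25.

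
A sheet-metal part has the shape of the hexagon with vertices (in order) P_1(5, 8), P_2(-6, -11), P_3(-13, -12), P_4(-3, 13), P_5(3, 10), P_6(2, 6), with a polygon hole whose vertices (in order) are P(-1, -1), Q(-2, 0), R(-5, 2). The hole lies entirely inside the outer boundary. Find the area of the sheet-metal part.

183.5

Outer boundary:
Apply the shoelace (surveyor's) formula: 2A = Σ (x_i·y_{i+1} − x_{i+1}·y_i), indices taken mod 6.
Cross-terms: -7, -71, -205, -69, -2, -14  ⇒  Σ = -368
Area = |Σ|/2 = 184.
Hole:
Apply the shoelace formula: 2A = Σ (x_i·y_{i+1} − x_{i+1}·y_i), indices taken mod 3.
Cross-terms: -2, -4, 7  ⇒  Σ = 1
Area = |Σ|/2 = 0.5.
Net area = 184 − 0.5 = 183.5.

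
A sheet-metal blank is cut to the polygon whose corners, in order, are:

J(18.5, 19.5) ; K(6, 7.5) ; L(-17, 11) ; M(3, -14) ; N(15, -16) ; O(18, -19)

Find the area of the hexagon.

643.875

Apply Gauss's area formula: 2A = Σ (x_i·y_{i+1} − x_{i+1}·y_i), indices taken mod 6.
Cross-terms: 21.75, 193.5, 205, 162, 3, 702.5  ⇒  Σ = 1287.75
Area = |Σ|/2 = 643.875.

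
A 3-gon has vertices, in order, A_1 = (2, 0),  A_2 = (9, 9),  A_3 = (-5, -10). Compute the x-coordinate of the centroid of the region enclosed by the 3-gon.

2

Apply Gauss's area formula. First the cross-terms c_i = x_i·y_{i+1} − x_{i+1}·y_i:
  18, -45, 20  ⇒  2A = -7, A = -3.5.
Then Σ (x_i + x_{i+1})·c_i = -42, so x̄ = -42 / (6·(-3.5)) = 2.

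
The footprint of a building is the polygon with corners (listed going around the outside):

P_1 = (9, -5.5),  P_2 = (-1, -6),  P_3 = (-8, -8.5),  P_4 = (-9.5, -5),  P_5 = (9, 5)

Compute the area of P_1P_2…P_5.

118.375

Apply Gauss's area formula: 2A = Σ (x_i·y_{i+1} − x_{i+1}·y_i), indices taken mod 5.
P_1→P_2: (9)(-6) − (-1)(-5.5) = -59.5
P_2→P_3: (-1)(-8.5) − (-8)(-6) = -39.5
P_3→P_4: (-8)(-5) − (-9.5)(-8.5) = -40.75
P_4→P_5: (-9.5)(5) − (9)(-5) = -2.5
P_5→P_1: (9)(-5.5) − (9)(5) = -94.5
Σ = -236.75
Area = |Σ|/2 = 118.375.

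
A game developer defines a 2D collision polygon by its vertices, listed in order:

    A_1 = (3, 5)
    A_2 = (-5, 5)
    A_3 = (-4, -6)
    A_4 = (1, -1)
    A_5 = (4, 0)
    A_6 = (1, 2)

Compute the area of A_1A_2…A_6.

55.5

A_1→A_2: (3)(5) − (-5)(5) = 40
A_2→A_3: (-5)(-6) − (-4)(5) = 50
A_3→A_4: (-4)(-1) − (1)(-6) = 10
A_4→A_5: (1)(0) − (4)(-1) = 4
A_5→A_6: (4)(2) − (1)(0) = 8
A_6→A_1: (1)(5) − (3)(2) = -1
Σ = 111
Area = |Σ|/2 = 55.5.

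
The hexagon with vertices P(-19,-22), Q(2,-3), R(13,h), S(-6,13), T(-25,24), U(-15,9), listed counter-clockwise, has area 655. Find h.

23

Write out the shoelace sum; only the two edges meeting at R involve h:
2·Area = [(2·h − 13·(-3)) + (13·13 − (-6)·h)] + 918
       = 8·h + 1126 = 1310
⇒ h = 23.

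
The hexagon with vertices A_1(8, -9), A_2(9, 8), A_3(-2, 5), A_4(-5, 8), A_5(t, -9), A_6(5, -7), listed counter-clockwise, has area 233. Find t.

Write out the shoelace sum; only the two edges meeting at A_5 involve t:
2·Area = [((-5)·(-9) − t·8) + (t·(-7) − 5·(-9))] + 226
       = -15·t + 316 = 466
⇒ t = -10.

-10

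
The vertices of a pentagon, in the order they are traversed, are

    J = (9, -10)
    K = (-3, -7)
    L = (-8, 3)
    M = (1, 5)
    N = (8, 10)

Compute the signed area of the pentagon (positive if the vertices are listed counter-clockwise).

-200.5

Apply the shoelace formula: 2A = Σ (x_i·y_{i+1} − x_{i+1}·y_i), indices taken mod 5.
Σ = (-93) + (-65) + (-43) + (-30) + (-170) = -401
Signed area = Σ/2 = -200.5 (negative ⇒ clockwise traversal).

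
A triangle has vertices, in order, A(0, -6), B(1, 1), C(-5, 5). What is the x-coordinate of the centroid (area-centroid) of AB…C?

Apply the shoelace (surveyor's) formula. First the cross-terms c_i = x_i·y_{i+1} − x_{i+1}·y_i:
  6, 10, 30  ⇒  2A = 46, A = 23.
Then Σ (x_i + x_{i+1})·c_i = -184, so x̄ = -184 / (6·23) = -4/3.

-4/3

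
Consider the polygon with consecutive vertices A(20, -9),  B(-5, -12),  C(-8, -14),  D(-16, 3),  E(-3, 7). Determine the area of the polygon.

387.5

Apply the shoelace formula: 2A = Σ (x_i·y_{i+1} − x_{i+1}·y_i), indices taken mod 5.
Cross-terms: -285, -26, -248, -103, -113  ⇒  Σ = -775
Area = |Σ|/2 = 387.5.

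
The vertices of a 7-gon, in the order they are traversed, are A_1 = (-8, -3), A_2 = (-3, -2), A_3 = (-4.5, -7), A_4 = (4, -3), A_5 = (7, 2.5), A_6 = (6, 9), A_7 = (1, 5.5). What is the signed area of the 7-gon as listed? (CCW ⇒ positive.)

102.25

Apply the surveyor's formula: 2A = Σ (x_i·y_{i+1} − x_{i+1}·y_i), indices taken mod 7.
Σ = (7) + (12) + (41.5) + (31) + (48) + (24) + (41) = 204.5
Signed area = Σ/2 = 102.25 (positive ⇒ counter-clockwise traversal).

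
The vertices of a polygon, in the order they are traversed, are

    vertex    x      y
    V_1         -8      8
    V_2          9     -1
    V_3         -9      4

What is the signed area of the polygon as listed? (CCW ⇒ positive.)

-38.5

Apply the shoelace (surveyor's) formula: 2A = Σ (x_i·y_{i+1} − x_{i+1}·y_i), indices taken mod 3.
Σ = (-64) + (27) + (-40) = -77
Signed area = Σ/2 = -38.5 (negative ⇒ clockwise traversal).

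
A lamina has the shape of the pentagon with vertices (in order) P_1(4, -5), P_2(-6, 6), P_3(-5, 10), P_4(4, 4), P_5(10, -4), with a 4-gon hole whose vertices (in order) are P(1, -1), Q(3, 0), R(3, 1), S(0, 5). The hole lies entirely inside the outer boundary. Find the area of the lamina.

Outer boundary:
Apply the surveyor's formula: 2A = Σ (x_i·y_{i+1} − x_{i+1}·y_i), indices taken mod 5.
P_1→P_2: (4)(6) − (-6)(-5) = -6
P_2→P_3: (-6)(10) − (-5)(6) = -30
P_3→P_4: (-5)(4) − (4)(10) = -60
P_4→P_5: (4)(-4) − (10)(4) = -56
P_5→P_1: (10)(-5) − (4)(-4) = -34
Σ = -186
Area = |Σ|/2 = 93.
Hole:
Σ = (3) + (3) + (15) + (-5) = 16
Area = |Σ|/2 = 8.
Net area = 93 − 8 = 85.

85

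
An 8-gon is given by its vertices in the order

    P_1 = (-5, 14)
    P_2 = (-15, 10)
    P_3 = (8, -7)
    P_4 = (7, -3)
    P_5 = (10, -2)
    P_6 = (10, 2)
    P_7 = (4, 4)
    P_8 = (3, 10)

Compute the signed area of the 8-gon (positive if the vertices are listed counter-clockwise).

Apply the shoelace formula: 2A = Σ (x_i·y_{i+1} − x_{i+1}·y_i), indices taken mod 8.
Σ = (160) + (25) + (25) + (16) + (40) + (32) + (28) + (92) = 418
Signed area = Σ/2 = 209 (positive ⇒ counter-clockwise traversal).

209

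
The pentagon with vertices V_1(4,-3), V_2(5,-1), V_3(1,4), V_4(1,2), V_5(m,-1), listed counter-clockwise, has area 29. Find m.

Write out the shoelace sum; only the two edges meeting at V_5 involve m:
2·Area = [(1·(-1) − m·2) + (m·(-3) − 4·(-1))] + 30
       = -5·m + 33 = 58
⇒ m = -5.

-5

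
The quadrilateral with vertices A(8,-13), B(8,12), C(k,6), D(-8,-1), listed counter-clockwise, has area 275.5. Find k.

-11

The doubled signed area Σ (x_i y_{i+1} − x_{i+1} y_i) is linear in k.
With k=0 it equals 408; the coefficient of k is -13 (from the two edges through C).
So -13·k + 408 = 2·275.5 = 551 ⇒ k = -11.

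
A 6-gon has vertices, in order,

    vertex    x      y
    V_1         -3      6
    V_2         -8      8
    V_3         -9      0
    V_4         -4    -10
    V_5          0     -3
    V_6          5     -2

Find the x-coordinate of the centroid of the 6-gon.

-287/79

Apply Gauss's area formula. First the cross-terms c_i = x_i·y_{i+1} − x_{i+1}·y_i:
  24, 72, 90, 12, 15, 24  ⇒  2A = 237, A = 118.5.
Then Σ (x_i + x_{i+1})·c_i = -2583, so x̄ = -2583 / (6·118.5) = -287/79.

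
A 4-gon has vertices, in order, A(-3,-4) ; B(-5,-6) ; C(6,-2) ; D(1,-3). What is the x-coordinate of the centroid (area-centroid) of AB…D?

-8/15

Apply the surveyor's formula. First the cross-terms c_i = x_i·y_{i+1} − x_{i+1}·y_i:
  -2, 46, -16, -13  ⇒  2A = 15, A = 7.5.
Then Σ (x_i + x_{i+1})·c_i = -24, so x̄ = -24 / (6·7.5) = -8/15.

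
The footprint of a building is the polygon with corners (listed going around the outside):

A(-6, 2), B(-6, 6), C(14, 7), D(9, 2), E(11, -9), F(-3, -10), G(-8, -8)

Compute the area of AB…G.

272.5

Σ = (-24) + (-126) + (-35) + (-103) + (-137) + (-56) + (-64) = -545
Area = |Σ|/2 = 272.5.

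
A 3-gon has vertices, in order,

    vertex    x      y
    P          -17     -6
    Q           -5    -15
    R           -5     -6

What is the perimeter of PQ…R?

|PQ| = √((12)² + (-9)²) = √225 = 15
|QR| = √((0)² + (9)²) = √81 = 9
|RP| = √((-12)² + (0)²) = √144 = 12
Perimeter = 15 + 9 + 12 = 36.

36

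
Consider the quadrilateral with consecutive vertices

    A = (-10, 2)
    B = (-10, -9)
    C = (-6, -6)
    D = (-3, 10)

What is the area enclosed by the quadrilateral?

66

A→B: (-10)(-9) − (-10)(2) = 110
B→C: (-10)(-6) − (-6)(-9) = 6
C→D: (-6)(10) − (-3)(-6) = -78
D→A: (-3)(2) − (-10)(10) = 94
Σ = 132
Area = |Σ|/2 = 66.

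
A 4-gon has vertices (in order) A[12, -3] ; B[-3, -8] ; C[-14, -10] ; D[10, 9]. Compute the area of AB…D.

175.5

Apply the surveyor's formula: 2A = Σ (x_i·y_{i+1} − x_{i+1}·y_i), indices taken mod 4.
Cross-terms: -105, -82, -26, -138  ⇒  Σ = -351
Area = |Σ|/2 = 175.5.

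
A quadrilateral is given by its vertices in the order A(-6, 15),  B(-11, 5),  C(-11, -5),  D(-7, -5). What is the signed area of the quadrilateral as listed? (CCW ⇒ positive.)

Apply Gauss's area formula: 2A = Σ (x_i·y_{i+1} − x_{i+1}·y_i), indices taken mod 4.
Σ = (135) + (110) + (20) + (-135) = 130
Signed area = Σ/2 = 65 (positive ⇒ counter-clockwise traversal).

65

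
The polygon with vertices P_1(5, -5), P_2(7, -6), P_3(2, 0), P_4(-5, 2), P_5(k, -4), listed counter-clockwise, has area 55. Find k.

The doubled signed area Σ (x_i y_{i+1} − x_{i+1} y_i) is linear in k.
With k=0 it equals 61; the coefficient of k is -7 (from the two edges through P_5).
So -7·k + 61 = 2·55 = 110 ⇒ k = -7.

-7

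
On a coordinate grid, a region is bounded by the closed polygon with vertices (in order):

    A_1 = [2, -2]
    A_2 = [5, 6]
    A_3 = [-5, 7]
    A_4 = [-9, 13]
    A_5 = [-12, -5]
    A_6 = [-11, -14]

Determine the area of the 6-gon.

Σ = (22) + (65) + (-2) + (201) + (113) + (50) = 449
Area = |Σ|/2 = 224.5.

224.5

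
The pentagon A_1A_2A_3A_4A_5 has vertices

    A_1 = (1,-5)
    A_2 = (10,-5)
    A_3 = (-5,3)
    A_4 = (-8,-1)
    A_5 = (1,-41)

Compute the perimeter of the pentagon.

|A_1A_2| = √((9)² + (0)²) = √81 = 9
|A_2A_3| = √((-15)² + (8)²) = √289 = 17
|A_3A_4| = √((-3)² + (-4)²) = √25 = 5
|A_4A_5| = √((9)² + (-40)²) = √1681 = 41
|A_5A_1| = √((0)² + (36)²) = √1296 = 36
Perimeter = 9 + 17 + 5 + 41 + 36 = 108.

108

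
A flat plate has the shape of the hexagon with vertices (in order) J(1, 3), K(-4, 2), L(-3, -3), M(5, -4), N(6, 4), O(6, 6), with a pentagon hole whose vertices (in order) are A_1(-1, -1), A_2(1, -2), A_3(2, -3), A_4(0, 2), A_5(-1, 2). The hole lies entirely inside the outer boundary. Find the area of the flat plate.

Outer boundary:
Apply the shoelace formula: 2A = Σ (x_i·y_{i+1} − x_{i+1}·y_i), indices taken mod 6.
Cross-terms: 14, 18, 27, 44, 12, 12  ⇒  Σ = 127
Area = |Σ|/2 = 63.5.
Hole:
Apply the shoelace formula: 2A = Σ (x_i·y_{i+1} − x_{i+1}·y_i), indices taken mod 5.
Σ = (3) + (1) + (4) + (2) + (3) = 13
Area = |Σ|/2 = 6.5.
Net area = 63.5 − 6.5 = 57.

57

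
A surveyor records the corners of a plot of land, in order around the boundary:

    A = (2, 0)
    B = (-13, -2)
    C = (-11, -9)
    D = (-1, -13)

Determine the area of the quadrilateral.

125.5

Σ = (-4) + (95) + (134) + (26) = 251
Area = |Σ|/2 = 125.5.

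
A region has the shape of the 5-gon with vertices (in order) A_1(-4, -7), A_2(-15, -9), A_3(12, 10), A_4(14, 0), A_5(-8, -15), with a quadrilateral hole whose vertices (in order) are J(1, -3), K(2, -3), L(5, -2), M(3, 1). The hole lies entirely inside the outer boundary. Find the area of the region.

225

Outer boundary:
Apply the shoelace formula: 2A = Σ (x_i·y_{i+1} − x_{i+1}·y_i), indices taken mod 5.
Σ = (-69) + (-42) + (-140) + (-210) + (-4) = -465
Area = |Σ|/2 = 232.5.
Hole:
J→K: (1)(-3) − (2)(-3) = 3
K→L: (2)(-2) − (5)(-3) = 11
L→M: (5)(1) − (3)(-2) = 11
M→J: (3)(-3) − (1)(1) = -10
Σ = 15
Area = |Σ|/2 = 7.5.
Net area = 232.5 − 7.5 = 225.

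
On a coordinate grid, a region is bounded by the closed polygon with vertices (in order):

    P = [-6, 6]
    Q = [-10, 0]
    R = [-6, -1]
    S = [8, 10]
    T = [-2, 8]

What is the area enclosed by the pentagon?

Apply the shoelace formula: 2A = Σ (x_i·y_{i+1} − x_{i+1}·y_i), indices taken mod 5.
Σ = (60) + (10) + (-52) + (84) + (36) = 138
Area = |Σ|/2 = 69.

69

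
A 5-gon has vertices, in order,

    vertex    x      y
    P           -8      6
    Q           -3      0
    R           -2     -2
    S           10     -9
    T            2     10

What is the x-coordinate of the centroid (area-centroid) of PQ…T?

Apply the shoelace (surveyor's) formula. First the cross-terms c_i = x_i·y_{i+1} − x_{i+1}·y_i:
  18, 6, 38, 118, 92  ⇒  2A = 272, A = 136.
Then Σ (x_i + x_{i+1})·c_i = 940, so x̄ = 940 / (6·136) = 235/204.

235/204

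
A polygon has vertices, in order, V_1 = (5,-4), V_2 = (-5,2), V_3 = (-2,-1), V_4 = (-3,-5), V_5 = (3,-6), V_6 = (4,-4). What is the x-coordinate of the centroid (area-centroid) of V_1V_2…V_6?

2/15

Apply the shoelace (surveyor's) formula. First the cross-terms c_i = x_i·y_{i+1} − x_{i+1}·y_i:
  -10, 9, 7, 33, 12, 4  ⇒  2A = 55, A = 27.5.
Then Σ (x_i + x_{i+1})·c_i = 22, so x̄ = 22 / (6·27.5) = 2/15.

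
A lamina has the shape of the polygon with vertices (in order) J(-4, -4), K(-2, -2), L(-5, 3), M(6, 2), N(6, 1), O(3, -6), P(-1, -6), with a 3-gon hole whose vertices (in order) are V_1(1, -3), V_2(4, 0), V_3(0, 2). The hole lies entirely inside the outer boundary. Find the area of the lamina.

Outer boundary:
Σ = (0) + (-16) + (-28) + (-6) + (-39) + (-24) + (-20) = -133
Area = |Σ|/2 = 66.5.
Hole:
V_1→V_2: (1)(0) − (4)(-3) = 12
V_2→V_3: (4)(2) − (0)(0) = 8
V_3→V_1: (0)(-3) − (1)(2) = -2
Σ = 18
Area = |Σ|/2 = 9.
Net area = 66.5 − 9 = 57.5.

57.5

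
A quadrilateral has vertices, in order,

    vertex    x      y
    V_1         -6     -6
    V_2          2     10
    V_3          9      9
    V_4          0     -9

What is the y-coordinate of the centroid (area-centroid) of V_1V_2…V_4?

50/51

Apply the shoelace formula. First the cross-terms c_i = x_i·y_{i+1} − x_{i+1}·y_i:
  -48, -72, -81, -54  ⇒  2A = -255, A = -127.5.
Then Σ (y_i + y_{i+1})·c_i = -750, so ȳ = -750 / (6·(-127.5)) = 50/51.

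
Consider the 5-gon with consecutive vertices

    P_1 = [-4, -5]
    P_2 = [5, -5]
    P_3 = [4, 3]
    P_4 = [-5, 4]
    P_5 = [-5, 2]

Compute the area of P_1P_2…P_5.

Σ = (45) + (35) + (31) + (10) + (33) = 154
Area = |Σ|/2 = 77.

77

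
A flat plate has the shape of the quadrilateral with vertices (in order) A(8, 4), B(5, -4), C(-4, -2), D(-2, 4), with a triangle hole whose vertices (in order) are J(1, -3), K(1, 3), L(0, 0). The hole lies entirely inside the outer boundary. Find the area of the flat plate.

Outer boundary:
Apply the shoelace formula: 2A = Σ (x_i·y_{i+1} − x_{i+1}·y_i), indices taken mod 4.
Σ = (-52) + (-26) + (-20) + (-40) = -138
Area = |Σ|/2 = 69.
Hole:
Apply the shoelace formula: 2A = Σ (x_i·y_{i+1} − x_{i+1}·y_i), indices taken mod 3.
J→K: (1)(3) − (1)(-3) = 6
K→L: (1)(0) − (0)(3) = 0
L→J: (0)(-3) − (1)(0) = 0
Σ = 6
Area = |Σ|/2 = 3.
Net area = 69 − 3 = 66.

66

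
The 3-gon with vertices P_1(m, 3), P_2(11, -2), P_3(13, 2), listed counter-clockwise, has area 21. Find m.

Write out the shoelace sum; only the two edges meeting at P_1 involve m:
2·Area = [(13·3 − m·2) + (m·(-2) − 11·3)] + 48
       = -4·m + 54 = 42
⇒ m = 3.

3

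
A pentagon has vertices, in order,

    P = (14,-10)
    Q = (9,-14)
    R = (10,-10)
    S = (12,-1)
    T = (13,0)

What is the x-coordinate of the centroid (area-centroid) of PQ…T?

751/63

Apply the surveyor's formula. First the cross-terms c_i = x_i·y_{i+1} − x_{i+1}·y_i:
  -106, 50, 110, 13, -130  ⇒  2A = -63, A = -31.5.
Then Σ (x_i + x_{i+1})·c_i = -2253, so x̄ = -2253 / (6·(-31.5)) = 751/63.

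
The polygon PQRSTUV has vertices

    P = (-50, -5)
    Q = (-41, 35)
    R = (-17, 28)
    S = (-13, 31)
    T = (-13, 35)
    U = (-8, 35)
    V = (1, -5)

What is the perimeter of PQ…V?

172

|PQ| = √((9)² + (40)²) = √1681 = 41
|QR| = √((24)² + (-7)²) = √625 = 25
|RS| = √((4)² + (3)²) = √25 = 5
|ST| = √((0)² + (4)²) = √16 = 4
|TU| = √((5)² + (0)²) = √25 = 5
|UV| = √((9)² + (-40)²) = √1681 = 41
|VP| = √((-51)² + (0)²) = √2601 = 51
Perimeter = 41 + 25 + 5 + 4 + 5 + 41 + 51 = 172.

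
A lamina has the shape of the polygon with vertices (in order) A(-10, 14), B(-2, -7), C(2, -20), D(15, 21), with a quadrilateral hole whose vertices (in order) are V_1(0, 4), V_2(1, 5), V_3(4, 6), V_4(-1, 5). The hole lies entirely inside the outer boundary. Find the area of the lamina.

Outer boundary:
Apply the surveyor's formula: 2A = Σ (x_i·y_{i+1} − x_{i+1}·y_i), indices taken mod 4.
A→B: (-10)(-7) − (-2)(14) = 98
B→C: (-2)(-20) − (2)(-7) = 54
C→D: (2)(21) − (15)(-20) = 342
D→A: (15)(14) − (-10)(21) = 420
Σ = 914
Area = |Σ|/2 = 457.
Hole:
Σ = (-4) + (-14) + (26) + (-4) = 4
Area = |Σ|/2 = 2.
Net area = 457 − 2 = 455.

455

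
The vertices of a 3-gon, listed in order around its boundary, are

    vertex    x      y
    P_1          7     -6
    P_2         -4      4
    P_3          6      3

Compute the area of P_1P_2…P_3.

44.5

Σ = (4) + (-36) + (-57) = -89
Area = |Σ|/2 = 44.5.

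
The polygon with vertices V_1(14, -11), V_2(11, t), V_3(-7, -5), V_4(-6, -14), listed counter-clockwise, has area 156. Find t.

Write out the shoelace sum; only the two edges meeting at V_2 involve t:
2·Area = [(14·t − 11·(-11)) + (11·(-5) − (-7)·t)] + 330
       = 21·t + 396 = 312
⇒ t = -4.

-4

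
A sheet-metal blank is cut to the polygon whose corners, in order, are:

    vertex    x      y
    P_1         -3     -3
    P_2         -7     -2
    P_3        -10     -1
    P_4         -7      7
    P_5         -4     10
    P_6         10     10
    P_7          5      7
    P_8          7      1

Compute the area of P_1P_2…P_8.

Apply the shoelace (surveyor's) formula: 2A = Σ (x_i·y_{i+1} − x_{i+1}·y_i), indices taken mod 8.
P_1→P_2: (-3)(-2) − (-7)(-3) = -15
P_2→P_3: (-7)(-1) − (-10)(-2) = -13
P_3→P_4: (-10)(7) − (-7)(-1) = -77
P_4→P_5: (-7)(10) − (-4)(7) = -42
P_5→P_6: (-4)(10) − (10)(10) = -140
P_6→P_7: (10)(7) − (5)(10) = 20
P_7→P_8: (5)(1) − (7)(7) = -44
P_8→P_1: (7)(-3) − (-3)(1) = -18
Σ = -329
Area = |Σ|/2 = 164.5.

164.5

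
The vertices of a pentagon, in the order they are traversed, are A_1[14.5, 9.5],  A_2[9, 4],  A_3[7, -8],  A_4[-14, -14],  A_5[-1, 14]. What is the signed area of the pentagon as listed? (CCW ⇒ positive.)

Apply the surveyor's formula: 2A = Σ (x_i·y_{i+1} − x_{i+1}·y_i), indices taken mod 5.
Σ = (-27.5) + (-100) + (-210) + (-210) + (-212.5) = -760
Signed area = Σ/2 = -380 (negative ⇒ clockwise traversal).

-380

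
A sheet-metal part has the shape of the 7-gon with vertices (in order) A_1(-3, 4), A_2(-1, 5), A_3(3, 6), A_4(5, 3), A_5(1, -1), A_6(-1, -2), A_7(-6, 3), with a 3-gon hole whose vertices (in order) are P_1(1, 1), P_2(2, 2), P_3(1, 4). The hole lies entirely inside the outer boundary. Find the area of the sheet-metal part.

Outer boundary:
Cross-terms: -11, -21, -21, -8, -3, -15, -15  ⇒  Σ = -94
Area = |Σ|/2 = 47.
Hole:
Apply the shoelace (surveyor's) formula: 2A = Σ (x_i·y_{i+1} − x_{i+1}·y_i), indices taken mod 3.
Σ = (0) + (6) + (-3) = 3
Area = |Σ|/2 = 1.5.
Net area = 47 − 1.5 = 45.5.

45.5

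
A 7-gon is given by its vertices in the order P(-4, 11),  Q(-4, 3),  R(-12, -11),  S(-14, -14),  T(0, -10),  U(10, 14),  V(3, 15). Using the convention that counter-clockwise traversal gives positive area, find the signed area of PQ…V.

Apply the shoelace (surveyor's) formula: 2A = Σ (x_i·y_{i+1} − x_{i+1}·y_i), indices taken mod 7.
Σ = (32) + (80) + (14) + (140) + (100) + (108) + (93) = 567
Signed area = Σ/2 = 283.5 (positive ⇒ counter-clockwise traversal).

283.5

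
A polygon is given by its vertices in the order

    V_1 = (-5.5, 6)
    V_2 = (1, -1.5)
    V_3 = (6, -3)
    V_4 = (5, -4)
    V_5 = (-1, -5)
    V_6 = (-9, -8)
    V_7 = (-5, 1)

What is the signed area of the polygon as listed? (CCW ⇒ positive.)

Apply the shoelace (surveyor's) formula: 2A = Σ (x_i·y_{i+1} − x_{i+1}·y_i), indices taken mod 7.
V_1→V_2: (-5.5)(-1.5) − (1)(6) = 2.25
V_2→V_3: (1)(-3) − (6)(-1.5) = 6
V_3→V_4: (6)(-4) − (5)(-3) = -9
V_4→V_5: (5)(-5) − (-1)(-4) = -29
V_5→V_6: (-1)(-8) − (-9)(-5) = -37
V_6→V_7: (-9)(1) − (-5)(-8) = -49
V_7→V_1: (-5)(6) − (-5.5)(1) = -24.5
Σ = -140.25
Signed area = Σ/2 = -70.125 (negative ⇒ clockwise traversal).

-70.125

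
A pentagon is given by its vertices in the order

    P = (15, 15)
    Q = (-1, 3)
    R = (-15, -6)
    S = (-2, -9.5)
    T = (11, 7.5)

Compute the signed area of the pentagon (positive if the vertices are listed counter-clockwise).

Apply the shoelace (surveyor's) formula: 2A = Σ (x_i·y_{i+1} − x_{i+1}·y_i), indices taken mod 5.
Σ = (60) + (51) + (130.5) + (89.5) + (52.5) = 383.5
Signed area = Σ/2 = 191.75 (positive ⇒ counter-clockwise traversal).

191.75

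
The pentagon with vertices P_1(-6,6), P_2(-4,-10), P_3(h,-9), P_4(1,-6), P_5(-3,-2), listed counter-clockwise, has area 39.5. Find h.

0

Write out the shoelace sum; only the two edges meeting at P_3 involve h:
2·Area = [((-4)·(-9) − h·(-10)) + (h·(-6) − 1·(-9))] + 34
       = 4·h + 79 = 79
⇒ h = 0.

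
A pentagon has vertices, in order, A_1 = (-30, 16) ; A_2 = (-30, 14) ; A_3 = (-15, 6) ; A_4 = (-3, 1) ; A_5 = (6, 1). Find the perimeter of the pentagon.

80

|A_1A_2| = √((0)² + (-2)²) = √4 = 2
|A_2A_3| = √((15)² + (-8)²) = √289 = 17
|A_3A_4| = √((12)² + (-5)²) = √169 = 13
|A_4A_5| = √((9)² + (0)²) = √81 = 9
|A_5A_1| = √((-36)² + (15)²) = √1521 = 39
Perimeter = 2 + 17 + 13 + 9 + 39 = 80.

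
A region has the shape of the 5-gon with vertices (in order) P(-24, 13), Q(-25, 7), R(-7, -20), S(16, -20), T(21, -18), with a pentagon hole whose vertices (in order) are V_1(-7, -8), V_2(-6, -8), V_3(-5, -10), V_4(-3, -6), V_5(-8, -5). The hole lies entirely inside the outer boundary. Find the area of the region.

557.5

Outer boundary:
Σ = (157) + (549) + (460) + (132) + (-159) = 1139
Area = |Σ|/2 = 569.5.
Hole:
Σ = (8) + (20) + (0) + (-33) + (29) = 24
Area = |Σ|/2 = 12.
Net area = 569.5 − 12 = 557.5.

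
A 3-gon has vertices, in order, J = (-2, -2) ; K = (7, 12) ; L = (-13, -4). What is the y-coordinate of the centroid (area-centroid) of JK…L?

Apply the shoelace formula. First the cross-terms c_i = x_i·y_{i+1} − x_{i+1}·y_i:
  -10, 128, 18  ⇒  2A = 136, A = 68.
Then Σ (y_i + y_{i+1})·c_i = 816, so ȳ = 816 / (6·68) = 2.

2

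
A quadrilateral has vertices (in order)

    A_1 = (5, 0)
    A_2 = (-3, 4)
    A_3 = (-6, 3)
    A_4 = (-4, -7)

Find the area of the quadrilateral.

Σ = (20) + (15) + (54) + (35) = 124
Area = |Σ|/2 = 62.

62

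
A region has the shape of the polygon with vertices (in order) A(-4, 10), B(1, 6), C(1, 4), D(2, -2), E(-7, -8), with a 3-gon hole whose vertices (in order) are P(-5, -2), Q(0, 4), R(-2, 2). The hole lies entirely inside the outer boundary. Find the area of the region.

88

Outer boundary:
A→B: (-4)(6) − (1)(10) = -34
B→C: (1)(4) − (1)(6) = -2
C→D: (1)(-2) − (2)(4) = -10
D→E: (2)(-8) − (-7)(-2) = -30
E→A: (-7)(10) − (-4)(-8) = -102
Σ = -178
Area = |Σ|/2 = 89.
Hole:
Apply the surveyor's formula: 2A = Σ (x_i·y_{i+1} − x_{i+1}·y_i), indices taken mod 3.
Cross-terms: -20, 8, 14  ⇒  Σ = 2
Area = |Σ|/2 = 1.
Net area = 89 − 1 = 88.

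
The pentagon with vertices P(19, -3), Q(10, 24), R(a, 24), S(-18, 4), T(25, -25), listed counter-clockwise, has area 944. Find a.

Write out the shoelace sum; only the two edges meeting at R involve a:
2·Area = [(10·24 − a·24) + (a·4 − (-18)·24)] + 1236
       = -20·a + 1908 = 1888
⇒ a = 1.

1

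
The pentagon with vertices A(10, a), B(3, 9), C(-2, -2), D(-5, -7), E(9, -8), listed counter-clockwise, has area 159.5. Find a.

The doubled signed area Σ (x_i y_{i+1} − x_{i+1} y_i) is linear in a.
With a=0 it equals 289; the coefficient of a is 6 (from the two edges through A).
So 6·a + 289 = 2·159.5 = 319 ⇒ a = 5.

5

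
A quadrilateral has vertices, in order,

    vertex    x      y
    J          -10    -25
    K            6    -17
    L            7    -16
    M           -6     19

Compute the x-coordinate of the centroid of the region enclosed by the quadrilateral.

-133/45

Apply Gauss's area formula. First the cross-terms c_i = x_i·y_{i+1} − x_{i+1}·y_i:
  320, 23, 37, 340  ⇒  2A = 720, A = 360.
Then Σ (x_i + x_{i+1})·c_i = -6384, so x̄ = -6384 / (6·360) = -133/45.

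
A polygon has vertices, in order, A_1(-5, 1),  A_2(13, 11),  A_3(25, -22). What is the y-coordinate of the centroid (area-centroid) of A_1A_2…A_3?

-10/3

Apply the shoelace (surveyor's) formula. First the cross-terms c_i = x_i·y_{i+1} − x_{i+1}·y_i:
  -68, -561, -85  ⇒  2A = -714, A = -357.
Then Σ (y_i + y_{i+1})·c_i = 7140, so ȳ = 7140 / (6·(-357)) = -10/3.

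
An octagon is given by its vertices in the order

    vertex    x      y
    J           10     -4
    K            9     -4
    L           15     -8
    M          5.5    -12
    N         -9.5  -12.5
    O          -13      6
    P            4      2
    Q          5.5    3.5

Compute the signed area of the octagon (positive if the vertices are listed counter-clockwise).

Σ = (-4) + (-12) + (-136) + (-182.75) + (-219.5) + (-50) + (3) + (-57) = -658.25
Signed area = Σ/2 = -329.125 (negative ⇒ clockwise traversal).

-329.125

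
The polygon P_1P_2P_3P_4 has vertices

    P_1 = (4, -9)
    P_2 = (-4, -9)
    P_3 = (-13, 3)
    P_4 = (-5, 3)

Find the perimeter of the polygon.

46

|P_1P_2| = √((-8)² + (0)²) = √64 = 8
|P_2P_3| = √((-9)² + (12)²) = √225 = 15
|P_3P_4| = √((8)² + (0)²) = √64 = 8
|P_4P_1| = √((9)² + (-12)²) = √225 = 15
Perimeter = 8 + 15 + 8 + 15 = 46.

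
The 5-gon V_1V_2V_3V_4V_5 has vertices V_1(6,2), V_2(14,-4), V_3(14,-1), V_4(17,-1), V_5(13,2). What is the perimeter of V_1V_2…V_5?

|V_1V_2| = √((8)² + (-6)²) = √100 = 10
|V_2V_3| = √((0)² + (3)²) = √9 = 3
|V_3V_4| = √((3)² + (0)²) = √9 = 3
|V_4V_5| = √((-4)² + (3)²) = √25 = 5
|V_5V_1| = √((-7)² + (0)²) = √49 = 7
Perimeter = 10 + 3 + 3 + 5 + 7 = 28.

28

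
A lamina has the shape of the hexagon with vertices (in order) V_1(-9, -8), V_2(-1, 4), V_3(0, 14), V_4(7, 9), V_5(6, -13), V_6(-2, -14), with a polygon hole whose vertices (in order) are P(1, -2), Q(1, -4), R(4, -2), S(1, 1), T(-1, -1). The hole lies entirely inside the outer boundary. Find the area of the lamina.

250

Outer boundary:
Apply Gauss's area formula: 2A = Σ (x_i·y_{i+1} − x_{i+1}·y_i), indices taken mod 6.
Σ = (-44) + (-14) + (-98) + (-145) + (-110) + (-110) = -521
Area = |Σ|/2 = 260.5.
Hole:
Apply Gauss's area formula: 2A = Σ (x_i·y_{i+1} − x_{i+1}·y_i), indices taken mod 5.
Cross-terms: -2, 14, 6, 0, 3  ⇒  Σ = 21
Area = |Σ|/2 = 10.5.
Net area = 260.5 − 10.5 = 250.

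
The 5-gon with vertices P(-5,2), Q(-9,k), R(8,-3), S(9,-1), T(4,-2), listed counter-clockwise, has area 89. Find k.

Write out the shoelace sum; only the two edges meeting at Q involve k:
2·Area = [((-5)·k − (-9)·2) + ((-9)·(-3) − 8·k)] + 3
       = -13·k + 48 = 178
⇒ k = -10.

-10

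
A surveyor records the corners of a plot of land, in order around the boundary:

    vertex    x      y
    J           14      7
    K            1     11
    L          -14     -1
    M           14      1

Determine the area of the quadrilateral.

Cross-terms: 147, 153, 0, 84  ⇒  Σ = 384
Area = |Σ|/2 = 192.

192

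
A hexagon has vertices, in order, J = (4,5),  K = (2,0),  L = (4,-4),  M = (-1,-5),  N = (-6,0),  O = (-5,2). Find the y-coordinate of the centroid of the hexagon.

Apply the surveyor's formula. First the cross-terms c_i = x_i·y_{i+1} − x_{i+1}·y_i:
  -10, -8, -24, -30, -12, -33  ⇒  2A = -117, A = -58.5.
Then Σ (y_i + y_{i+1})·c_i = 93, so ȳ = 93 / (6·(-58.5)) = -31/117.

-31/117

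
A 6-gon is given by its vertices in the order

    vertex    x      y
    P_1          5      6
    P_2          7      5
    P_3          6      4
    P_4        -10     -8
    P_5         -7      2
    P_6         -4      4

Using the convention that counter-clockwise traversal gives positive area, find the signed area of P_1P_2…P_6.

-83.5

Apply the shoelace formula: 2A = Σ (x_i·y_{i+1} − x_{i+1}·y_i), indices taken mod 6.
Σ = (-17) + (-2) + (-8) + (-76) + (-20) + (-44) = -167
Signed area = Σ/2 = -83.5 (negative ⇒ clockwise traversal).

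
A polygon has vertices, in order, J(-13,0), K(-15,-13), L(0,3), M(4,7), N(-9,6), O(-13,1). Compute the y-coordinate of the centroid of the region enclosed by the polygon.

-80/281

Apply the shoelace formula. First the cross-terms c_i = x_i·y_{i+1} − x_{i+1}·y_i:
  169, -45, -12, 87, 69, 13  ⇒  2A = 281, A = 140.5.
Then Σ (y_i + y_{i+1})·c_i = -240, so ȳ = -240 / (6·140.5) = -80/281.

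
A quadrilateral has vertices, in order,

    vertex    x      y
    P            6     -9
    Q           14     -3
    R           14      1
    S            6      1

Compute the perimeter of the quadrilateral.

|PQ| = √((8)² + (6)²) = √100 = 10
|QR| = √((0)² + (4)²) = √16 = 4
|RS| = √((-8)² + (0)²) = √64 = 8
|SP| = √((0)² + (-10)²) = √100 = 10
Perimeter = 10 + 4 + 8 + 10 = 32.

32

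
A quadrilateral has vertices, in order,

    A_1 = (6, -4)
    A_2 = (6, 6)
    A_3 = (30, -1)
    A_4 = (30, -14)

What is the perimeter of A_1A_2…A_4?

|A_1A_2| = √((0)² + (10)²) = √100 = 10
|A_2A_3| = √((24)² + (-7)²) = √625 = 25
|A_3A_4| = √((0)² + (-13)²) = √169 = 13
|A_4A_1| = √((-24)² + (10)²) = √676 = 26
Perimeter = 10 + 25 + 13 + 26 = 74.

74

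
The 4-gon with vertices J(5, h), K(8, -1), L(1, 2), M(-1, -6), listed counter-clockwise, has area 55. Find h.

Write out the shoelace sum; only the two edges meeting at J involve h:
2·Area = [((-1)·h − 5·(-6)) + (5·(-1) − 8·h)] + 13
       = -9·h + 38 = 110
⇒ h = -8.

-8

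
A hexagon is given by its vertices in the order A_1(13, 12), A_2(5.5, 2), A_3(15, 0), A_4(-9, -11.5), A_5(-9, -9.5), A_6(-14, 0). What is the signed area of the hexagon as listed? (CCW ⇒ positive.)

-280.75

Apply the surveyor's formula: 2A = Σ (x_i·y_{i+1} − x_{i+1}·y_i), indices taken mod 6.
Cross-terms: -40, -30, -172.5, -18, -133, -168  ⇒  Σ = -561.5
Signed area = Σ/2 = -280.75 (negative ⇒ clockwise traversal).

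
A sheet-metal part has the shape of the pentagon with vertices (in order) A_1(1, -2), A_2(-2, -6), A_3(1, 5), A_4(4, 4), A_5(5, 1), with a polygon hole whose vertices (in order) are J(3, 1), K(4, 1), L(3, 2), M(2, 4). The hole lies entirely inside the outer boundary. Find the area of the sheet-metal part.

27.5

Outer boundary:
Cross-terms: -10, -4, -16, -16, -11  ⇒  Σ = -57
Area = |Σ|/2 = 28.5.
Hole:
Apply the surveyor's formula: 2A = Σ (x_i·y_{i+1} − x_{i+1}·y_i), indices taken mod 4.
J→K: (3)(1) − (4)(1) = -1
K→L: (4)(2) − (3)(1) = 5
L→M: (3)(4) − (2)(2) = 8
M→J: (2)(1) − (3)(4) = -10
Σ = 2
Area = |Σ|/2 = 1.
Net area = 28.5 − 1 = 27.5.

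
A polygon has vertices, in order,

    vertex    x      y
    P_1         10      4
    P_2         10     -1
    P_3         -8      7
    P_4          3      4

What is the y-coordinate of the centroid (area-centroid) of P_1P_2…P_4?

Apply Gauss's area formula. First the cross-terms c_i = x_i·y_{i+1} − x_{i+1}·y_i:
  -50, 62, -53, -28  ⇒  2A = -69, A = -34.5.
Then Σ (y_i + y_{i+1})·c_i = -585, so ȳ = -585 / (6·(-34.5)) = 65/23.

65/23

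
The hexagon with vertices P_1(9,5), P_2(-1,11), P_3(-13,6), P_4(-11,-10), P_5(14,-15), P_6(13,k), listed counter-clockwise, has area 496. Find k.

-2

Write out the shoelace sum; only the two edges meeting at P_6 involve k:
2·Area = [(14·k − 13·(-15)) + (13·5 − 9·k)] + 742
       = 5·k + 1002 = 992
⇒ k = -2.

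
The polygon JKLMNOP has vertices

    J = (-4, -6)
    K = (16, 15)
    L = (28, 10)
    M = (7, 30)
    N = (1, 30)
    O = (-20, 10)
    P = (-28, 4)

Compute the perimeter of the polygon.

142

|JK| = √((20)² + (21)²) = √841 = 29
|KL| = √((12)² + (-5)²) = √169 = 13
|LM| = √((-21)² + (20)²) = √841 = 29
|MN| = √((-6)² + (0)²) = √36 = 6
|NO| = √((-21)² + (-20)²) = √841 = 29
|OP| = √((-8)² + (-6)²) = √100 = 10
|PJ| = √((24)² + (-10)²) = √676 = 26
Perimeter = 29 + 13 + 29 + 6 + 29 + 10 + 26 = 142.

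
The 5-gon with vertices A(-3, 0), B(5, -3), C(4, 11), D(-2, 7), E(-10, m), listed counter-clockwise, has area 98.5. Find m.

1

The doubled signed area Σ (x_i y_{i+1} − x_{i+1} y_i) is linear in m.
With m=0 it equals 196; the coefficient of m is 1 (from the two edges through E).
So 1·m + 196 = 2·98.5 = 197 ⇒ m = 1.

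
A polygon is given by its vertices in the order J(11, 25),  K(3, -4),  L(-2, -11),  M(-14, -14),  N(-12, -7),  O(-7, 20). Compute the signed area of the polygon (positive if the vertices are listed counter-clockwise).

J→K: (11)(-4) − (3)(25) = -119
K→L: (3)(-11) − (-2)(-4) = -41
L→M: (-2)(-14) − (-14)(-11) = -126
M→N: (-14)(-7) − (-12)(-14) = -70
N→O: (-12)(20) − (-7)(-7) = -289
O→J: (-7)(25) − (11)(20) = -395
Σ = -1040
Signed area = Σ/2 = -520 (negative ⇒ clockwise traversal).

-520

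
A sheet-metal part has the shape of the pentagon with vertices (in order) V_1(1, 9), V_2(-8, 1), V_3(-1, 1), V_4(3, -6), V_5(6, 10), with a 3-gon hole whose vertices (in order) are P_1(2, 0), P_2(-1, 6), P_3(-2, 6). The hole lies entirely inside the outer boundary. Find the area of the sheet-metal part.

Outer boundary:
V_1→V_2: (1)(1) − (-8)(9) = 73
V_2→V_3: (-8)(1) − (-1)(1) = -7
V_3→V_4: (-1)(-6) − (3)(1) = 3
V_4→V_5: (3)(10) − (6)(-6) = 66
V_5→V_1: (6)(9) − (1)(10) = 44
Σ = 179
Area = |Σ|/2 = 89.5.
Hole:
Apply Gauss's area formula: 2A = Σ (x_i·y_{i+1} − x_{i+1}·y_i), indices taken mod 3.
P_1→P_2: (2)(6) − (-1)(0) = 12
P_2→P_3: (-1)(6) − (-2)(6) = 6
P_3→P_1: (-2)(0) − (2)(6) = -12
Σ = 6
Area = |Σ|/2 = 3.
Net area = 89.5 − 3 = 86.5.

86.5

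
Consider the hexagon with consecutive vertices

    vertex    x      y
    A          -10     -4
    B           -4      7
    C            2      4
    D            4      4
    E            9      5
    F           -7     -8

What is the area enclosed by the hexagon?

Apply the surveyor's formula: 2A = Σ (x_i·y_{i+1} − x_{i+1}·y_i), indices taken mod 6.
A→B: (-10)(7) − (-4)(-4) = -86
B→C: (-4)(4) − (2)(7) = -30
C→D: (2)(4) − (4)(4) = -8
D→E: (4)(5) − (9)(4) = -16
E→F: (9)(-8) − (-7)(5) = -37
F→A: (-7)(-4) − (-10)(-8) = -52
Σ = -229
Area = |Σ|/2 = 114.5.

114.5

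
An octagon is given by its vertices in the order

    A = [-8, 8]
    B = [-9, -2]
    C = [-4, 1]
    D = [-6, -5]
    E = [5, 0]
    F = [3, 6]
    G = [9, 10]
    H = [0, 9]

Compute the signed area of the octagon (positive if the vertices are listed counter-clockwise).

Apply the surveyor's formula: 2A = Σ (x_i·y_{i+1} − x_{i+1}·y_i), indices taken mod 8.
Σ = (88) + (-17) + (26) + (25) + (30) + (-24) + (81) + (72) = 281
Signed area = Σ/2 = 140.5 (positive ⇒ counter-clockwise traversal).

140.5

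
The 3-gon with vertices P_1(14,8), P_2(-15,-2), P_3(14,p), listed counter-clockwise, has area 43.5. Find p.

The doubled signed area Σ (x_i y_{i+1} − x_{i+1} y_i) is linear in p.
With p=0 it equals 232; the coefficient of p is -29 (from the two edges through P_3).
So -29·p + 232 = 2·43.5 = 87 ⇒ p = 5.

5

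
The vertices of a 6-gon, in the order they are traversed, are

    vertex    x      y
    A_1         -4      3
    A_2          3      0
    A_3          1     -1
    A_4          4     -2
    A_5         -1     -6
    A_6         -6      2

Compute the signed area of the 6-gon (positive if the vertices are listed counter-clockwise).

-42

Apply Gauss's area formula: 2A = Σ (x_i·y_{i+1} − x_{i+1}·y_i), indices taken mod 6.
Σ = (-9) + (-3) + (2) + (-26) + (-38) + (-10) = -84
Signed area = Σ/2 = -42 (negative ⇒ clockwise traversal).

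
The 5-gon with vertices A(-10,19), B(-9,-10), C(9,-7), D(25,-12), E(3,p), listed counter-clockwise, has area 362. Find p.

4

Write out the shoelace sum; only the two edges meeting at E involve p:
2·Area = [(25·p − 3·(-12)) + (3·19 − (-10)·p)] + 491
       = 35·p + 584 = 724
⇒ p = 4.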